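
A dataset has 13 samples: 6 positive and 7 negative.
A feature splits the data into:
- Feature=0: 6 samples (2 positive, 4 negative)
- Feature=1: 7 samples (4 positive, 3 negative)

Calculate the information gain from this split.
0.0414 bits

Information Gain = H(Y) - H(Y|Feature)

Before split:
P(positive) = 6/13 = 0.4615
H(Y) = 0.9957 bits

After split:
Feature=0: H = 0.9183 bits (weight = 6/13)
Feature=1: H = 0.9852 bits (weight = 7/13)
H(Y|Feature) = (6/13)×0.9183 + (7/13)×0.9852 = 0.9543 bits

Information Gain = 0.9957 - 0.9543 = 0.0414 bits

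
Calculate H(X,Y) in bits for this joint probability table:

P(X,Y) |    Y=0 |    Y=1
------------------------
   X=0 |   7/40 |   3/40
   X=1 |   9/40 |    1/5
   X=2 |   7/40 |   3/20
2.5195 bits

Joint entropy is H(X,Y) = -Σ_{x,y} p(x,y) log p(x,y).

Summing over all non-zero entries:
H(X,Y) = -[7/40·log_2(7/40) + 3/40·log_2(3/40) + 9/40·log_2(9/40) + 1/5·log_2(1/5) + 7/40·log_2(7/40) + 3/20·log_2(3/20)]
H(X,Y) = 2.5195 bits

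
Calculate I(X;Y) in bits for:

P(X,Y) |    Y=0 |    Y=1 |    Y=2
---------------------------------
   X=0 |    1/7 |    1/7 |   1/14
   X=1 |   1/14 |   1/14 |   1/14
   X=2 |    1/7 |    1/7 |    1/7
0.0150 bits

Mutual information: I(X;Y) = H(X) + H(Y) - H(X,Y)

Marginals:
P(X) = (5/14, 3/14, 3/7), H(X) = 1.5306 bits
P(Y) = (5/14, 5/14, 2/7), H(Y) = 1.5774 bits

Joint entropy: H(X,Y) = 3.0931 bits

I(X;Y) = 1.5306 + 1.5774 - 3.0931 = 0.0150 bits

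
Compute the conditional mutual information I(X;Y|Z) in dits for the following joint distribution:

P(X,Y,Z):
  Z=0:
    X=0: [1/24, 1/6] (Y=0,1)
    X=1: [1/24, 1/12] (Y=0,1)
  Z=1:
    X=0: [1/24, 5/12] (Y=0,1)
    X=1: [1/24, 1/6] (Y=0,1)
0.0047 dits

Conditional mutual information: I(X;Y|Z) = H(X|Z) + H(Y|Z) - H(X,Y|Z)

H(Z) = 0.2764
H(X,Z) = 0.5520 → H(X|Z) = 0.2756
H(Y,Z) = 0.4669 → H(Y|Z) = 0.1905
H(X,Y,Z) = 0.7378 → H(X,Y|Z) = 0.4613

I(X;Y|Z) = 0.2756 + 0.1905 - 0.4613 = 0.0047 dits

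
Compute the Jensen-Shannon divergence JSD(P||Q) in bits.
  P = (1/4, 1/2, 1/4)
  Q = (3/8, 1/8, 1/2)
0.1266 bits

Jensen-Shannon divergence is:
JSD(P||Q) = 0.5 × D_KL(P||M) + 0.5 × D_KL(Q||M)
where M = 0.5 × (P + Q) is the mixture distribution.

M = 0.5 × (1/4, 1/2, 1/4) + 0.5 × (3/8, 1/8, 1/2) = (5/16, 5/16, 3/8)

D_KL(P||M) = 0.1123 bits
D_KL(Q||M) = 0.1409 bits

JSD(P||Q) = 0.5 × 0.1123 + 0.5 × 0.1409 = 0.1266 bits

Unlike KL divergence, JSD is symmetric and bounded: 0 ≤ JSD ≤ log(2).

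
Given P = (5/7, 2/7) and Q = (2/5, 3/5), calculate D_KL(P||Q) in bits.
0.2917 bits

KL divergence: D_KL(P||Q) = Σ p(x) log(p(x)/q(x))

Computing term by term:
  x=0: 5/7 × log_2[(5/7)/(2/5)] = 5/7 × 0.8365 = 0.5975
  x=1: 2/7 × log_2[(2/7)/(3/5)] = 2/7 × -1.0704 = -0.3058

D_KL(P||Q) = 0.2917 bits

Note: KL divergence is always non-negative and equals 0 iff P = Q.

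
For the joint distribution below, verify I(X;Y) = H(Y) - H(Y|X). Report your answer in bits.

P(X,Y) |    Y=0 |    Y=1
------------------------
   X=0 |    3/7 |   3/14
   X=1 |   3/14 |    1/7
I(X;Y) = 0.0032 bits

Mutual information has multiple equivalent forms:
- I(X;Y) = H(X) - H(X|Y)
- I(X;Y) = H(Y) - H(Y|X)
- I(X;Y) = H(X) + H(Y) - H(X,Y)

Computing all quantities:
H(X) = 0.9403, H(Y) = 0.9403, H(X,Y) = 1.8774
H(X|Y) = 0.9371, H(Y|X) = 0.9371

Verification:
H(X) - H(X|Y) = 0.9403 - 0.9371 = 0.0032
H(Y) - H(Y|X) = 0.9403 - 0.9371 = 0.0032
H(X) + H(Y) - H(X,Y) = 0.9403 + 0.9403 - 1.8774 = 0.0032

All forms give I(X;Y) = 0.0032 bits. ✓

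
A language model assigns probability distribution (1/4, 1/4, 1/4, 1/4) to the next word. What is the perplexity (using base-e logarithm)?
4.0000

Perplexity is e^H (or exp(H) for natural log).

First, H = -Σ p log p = 1.3863 nats
Perplexity = e^1.3863 = 4.0000

Interpretation: The model's uncertainty is equivalent to choosing uniformly among 4.0 options.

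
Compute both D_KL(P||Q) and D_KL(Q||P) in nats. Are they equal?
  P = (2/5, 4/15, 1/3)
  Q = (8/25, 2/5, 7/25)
D_KL(P||Q) = 0.0393, D_KL(Q||P) = 0.0420

KL divergence is not symmetric: D_KL(P||Q) ≠ D_KL(Q||P) in general.

D_KL(P||Q) = 0.0393 nats
D_KL(Q||P) = 0.0420 nats

No, they are not equal!

This asymmetry is why KL divergence is not a true distance metric.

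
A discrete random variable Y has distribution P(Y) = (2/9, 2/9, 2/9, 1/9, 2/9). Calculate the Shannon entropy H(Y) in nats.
1.5811 nats

Shannon entropy is H(X) = -Σ p(x) log p(x).

For P = (2/9, 2/9, 2/9, 1/9, 2/9):
H = -2/9 × log_e(2/9) -2/9 × log_e(2/9) -2/9 × log_e(2/9) -1/9 × log_e(1/9) -2/9 × log_e(2/9)
H = 1.5811 nats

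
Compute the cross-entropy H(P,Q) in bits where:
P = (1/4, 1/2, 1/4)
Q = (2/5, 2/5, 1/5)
1.5719 bits

Cross-entropy: H(P,Q) = -Σ p(x) log q(x)

Alternatively: H(P,Q) = H(P) + D_KL(P||Q)
H(P) = 1.5000 bits
D_KL(P||Q) = 0.0719 bits

H(P,Q) = 1.5000 + 0.0719 = 1.5719 bits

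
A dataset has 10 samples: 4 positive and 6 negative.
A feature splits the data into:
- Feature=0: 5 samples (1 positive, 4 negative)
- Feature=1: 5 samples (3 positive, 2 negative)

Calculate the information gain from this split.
0.1245 bits

Information Gain = H(Y) - H(Y|Feature)

Before split:
P(positive) = 4/10 = 0.4000
H(Y) = 0.9710 bits

After split:
Feature=0: H = 0.7219 bits (weight = 5/10)
Feature=1: H = 0.9710 bits (weight = 5/10)
H(Y|Feature) = (5/10)×0.7219 + (5/10)×0.9710 = 0.8464 bits

Information Gain = 0.9710 - 0.8464 = 0.1245 bits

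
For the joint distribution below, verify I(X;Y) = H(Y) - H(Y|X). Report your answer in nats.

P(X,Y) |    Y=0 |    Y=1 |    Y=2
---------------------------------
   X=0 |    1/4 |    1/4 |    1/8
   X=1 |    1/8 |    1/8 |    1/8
I(X;Y) = 0.0109 nats

Mutual information has multiple equivalent forms:
- I(X;Y) = H(X) - H(X|Y)
- I(X;Y) = H(Y) - H(Y|X)
- I(X;Y) = H(X) + H(Y) - H(X,Y)

Computing all quantities:
H(X) = 0.6616, H(Y) = 1.0822, H(X,Y) = 1.7329
H(X|Y) = 0.6507, H(Y|X) = 1.0713

Verification:
H(X) - H(X|Y) = 0.6616 - 0.6507 = 0.0109
H(Y) - H(Y|X) = 1.0822 - 1.0713 = 0.0109
H(X) + H(Y) - H(X,Y) = 0.6616 + 1.0822 - 1.7329 = 0.0109

All forms give I(X;Y) = 0.0109 nats. ✓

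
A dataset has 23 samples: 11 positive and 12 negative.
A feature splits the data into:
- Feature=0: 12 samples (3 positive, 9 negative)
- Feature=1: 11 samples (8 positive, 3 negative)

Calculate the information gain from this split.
0.1711 bits

Information Gain = H(Y) - H(Y|Feature)

Before split:
P(positive) = 11/23 = 0.4783
H(Y) = 0.9986 bits

After split:
Feature=0: H = 0.8113 bits (weight = 12/23)
Feature=1: H = 0.8454 bits (weight = 11/23)
H(Y|Feature) = (12/23)×0.8113 + (11/23)×0.8454 = 0.8276 bits

Information Gain = 0.9986 - 0.8276 = 0.1711 bits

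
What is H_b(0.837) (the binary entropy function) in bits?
0.6414 bits

The binary entropy function is:
H(p) = -p log(p) - (1-p) log(1-p)

H(0.837) = -0.837 × log_2(0.837) - 0.163 × log_2(0.163)
H(0.837) = 0.6414 bits

Note: Binary entropy is maximized at p=0.5 (H=1 bit) and minimized at p=0 or p=1 (H=0).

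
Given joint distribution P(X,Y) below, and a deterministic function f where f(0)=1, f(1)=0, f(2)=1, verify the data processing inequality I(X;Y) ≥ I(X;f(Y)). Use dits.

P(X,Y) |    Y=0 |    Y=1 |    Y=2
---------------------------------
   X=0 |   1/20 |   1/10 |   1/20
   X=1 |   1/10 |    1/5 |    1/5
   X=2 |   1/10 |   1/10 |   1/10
I(X;Y) = 0.0067, I(X;f(Y)) = 0.0030, inequality holds: 0.0067 ≥ 0.0030

Data Processing Inequality: For any Markov chain X → Y → Z, we have I(X;Y) ≥ I(X;Z).

Here Z = f(Y) is a deterministic function of Y, forming X → Y → Z.

Original I(X;Y) = 0.0067 dits

After applying f:
P(X,Z) where Z=f(Y):
- P(X,Z=0) = P(X,Y=1)
- P(X,Z=1) = P(X,Y=0) + P(X,Y=2)

I(X;Z) = I(X;f(Y)) = 0.0030 dits

Verification: 0.0067 ≥ 0.0030 ✓

Information cannot be created by processing; the function f can only lose information about X.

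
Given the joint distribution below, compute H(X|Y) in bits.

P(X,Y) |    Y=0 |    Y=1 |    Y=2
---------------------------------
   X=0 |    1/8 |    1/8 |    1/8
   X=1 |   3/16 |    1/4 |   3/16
0.9512 bits

Using the chain rule: H(X|Y) = H(X,Y) - H(Y)

First, compute H(X,Y) = 2.5306 bits

Marginal P(Y) = (5/16, 3/8, 5/16)
H(Y) = 1.5794 bits

H(X|Y) = H(X,Y) - H(Y) = 2.5306 - 1.5794 = 0.9512 bits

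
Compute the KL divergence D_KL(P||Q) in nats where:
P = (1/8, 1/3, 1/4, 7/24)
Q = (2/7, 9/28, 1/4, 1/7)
0.1170 nats

KL divergence: D_KL(P||Q) = Σ p(x) log(p(x)/q(x))

Computing term by term:
  x=0: 1/8 × log_e[(1/8)/(2/7)] = 1/8 × -0.8267 = -0.1033
  x=1: 1/3 × log_e[(1/3)/(9/28)] = 1/3 × 0.0364 = 0.0121
  x=2: 1/4 × log_e[(1/4)/(1/4)] = 1/4 × 0.0000 = 0.0000
  x=3: 7/24 × log_e[(7/24)/(1/7)] = 7/24 × 0.7138 = 0.2082

D_KL(P||Q) = 0.1170 nats

Note: KL divergence is always non-negative and equals 0 iff P = Q.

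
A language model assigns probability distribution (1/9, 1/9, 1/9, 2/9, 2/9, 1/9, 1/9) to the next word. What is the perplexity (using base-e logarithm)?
6.6138

Perplexity is e^H (or exp(H) for natural log).

First, H = -Σ p log p = 1.8892 nats
Perplexity = e^1.8892 = 6.6138

Interpretation: The model's uncertainty is equivalent to choosing uniformly among 6.6 options.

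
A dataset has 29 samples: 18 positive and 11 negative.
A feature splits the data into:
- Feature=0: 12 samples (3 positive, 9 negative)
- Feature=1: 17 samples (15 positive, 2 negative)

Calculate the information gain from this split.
0.3155 bits

Information Gain = H(Y) - H(Y|Feature)

Before split:
P(positive) = 18/29 = 0.6207
H(Y) = 0.9576 bits

After split:
Feature=0: H = 0.8113 bits (weight = 12/29)
Feature=1: H = 0.5226 bits (weight = 17/29)
H(Y|Feature) = (12/29)×0.8113 + (17/29)×0.5226 = 0.6420 bits

Information Gain = 0.9576 - 0.6420 = 0.3155 bits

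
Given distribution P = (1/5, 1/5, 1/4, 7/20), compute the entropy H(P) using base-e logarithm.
1.3578 nats

Shannon entropy is H(X) = -Σ p(x) log p(x).

For P = (1/5, 1/5, 1/4, 7/20):
H = -1/5 × log_e(1/5) -1/5 × log_e(1/5) -1/4 × log_e(1/4) -7/20 × log_e(7/20)
H = 1.3578 nats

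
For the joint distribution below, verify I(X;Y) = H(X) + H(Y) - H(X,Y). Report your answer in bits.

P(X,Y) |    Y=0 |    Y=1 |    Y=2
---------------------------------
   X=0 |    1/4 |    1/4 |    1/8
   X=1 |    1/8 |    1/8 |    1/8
I(X;Y) = 0.0157 bits

Mutual information has multiple equivalent forms:
- I(X;Y) = H(X) - H(X|Y)
- I(X;Y) = H(Y) - H(Y|X)
- I(X;Y) = H(X) + H(Y) - H(X,Y)

Computing all quantities:
H(X) = 0.9544, H(Y) = 1.5613, H(X,Y) = 2.5000
H(X|Y) = 0.9387, H(Y|X) = 1.5456

Verification:
H(X) - H(X|Y) = 0.9544 - 0.9387 = 0.0157
H(Y) - H(Y|X) = 1.5613 - 1.5456 = 0.0157
H(X) + H(Y) - H(X,Y) = 0.9544 + 1.5613 - 2.5000 = 0.0157

All forms give I(X;Y) = 0.0157 bits. ✓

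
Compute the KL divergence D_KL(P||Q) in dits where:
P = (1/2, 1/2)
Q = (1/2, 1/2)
0.0000 dits

KL divergence: D_KL(P||Q) = Σ p(x) log(p(x)/q(x))

Computing term by term:
  x=0: 1/2 × log_10[(1/2)/(1/2)] = 1/2 × 0.0000 = 0.0000
  x=1: 1/2 × log_10[(1/2)/(1/2)] = 1/2 × 0.0000 = 0.0000

D_KL(P||Q) = 0.0000 dits

Note: KL divergence is always non-negative and equals 0 iff P = Q.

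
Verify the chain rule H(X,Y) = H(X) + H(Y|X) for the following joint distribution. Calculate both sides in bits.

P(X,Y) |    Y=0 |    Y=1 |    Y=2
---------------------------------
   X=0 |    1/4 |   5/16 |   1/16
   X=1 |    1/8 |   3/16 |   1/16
H(X,Y) = 2.3522, H(X) = 0.9544, H(Y|X) = 1.3978 (all in bits)

Chain rule: H(X,Y) = H(X) + H(Y|X)

Left side — joint entropy directly:
H(X,Y) = -Σ p(x,y) log p(x,y) = 2.3522 bits

Right side — compute H(Y|X) from the conditional distributions:
P(X) = (5/8, 3/8), so H(X) = 0.9544 bits
H(Y|X) = Σ_x P(X=x) · H(Y|X=x):
  P(Y|X=0) = (2/5, 1/2, 1/10), H(Y|X=0) = 1.3610, weight P(X=0) = 5/8
  P(Y|X=1) = (1/3, 1/2, 1/6), H(Y|X=1) = 1.4591, weight P(X=1) = 3/8
H(Y|X) = 1.3978 bits

H(X) + H(Y|X) = 0.9544 + 1.3978 = 2.3522 bits

Both sides equal 2.3522 bits. ✓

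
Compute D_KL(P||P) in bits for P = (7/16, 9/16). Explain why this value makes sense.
0.0000 bits

KL divergence satisfies the Gibbs inequality: D_KL(P||Q) ≥ 0 for all distributions P, Q.

D_KL(P||Q) = Σ p(x) log(p(x)/q(x))
Each term is p(x) × log_2(p(x)/p(x)) = p(x) × log_2(1) = 0, so the sum is 0.
D_KL(P||Q) = 0.0000 bits

When P = Q, the KL divergence is exactly 0, as there is no 'divergence' between identical distributions.

This non-negativity is a fundamental property: relative entropy cannot be negative because it measures how different Q is from P.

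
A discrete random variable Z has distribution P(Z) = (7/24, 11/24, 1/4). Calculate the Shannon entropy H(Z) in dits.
0.4619 dits

Shannon entropy is H(X) = -Σ p(x) log p(x).

For P = (7/24, 11/24, 1/4):
H = -7/24 × log_10(7/24) -11/24 × log_10(11/24) -1/4 × log_10(1/4)
H = 0.4619 dits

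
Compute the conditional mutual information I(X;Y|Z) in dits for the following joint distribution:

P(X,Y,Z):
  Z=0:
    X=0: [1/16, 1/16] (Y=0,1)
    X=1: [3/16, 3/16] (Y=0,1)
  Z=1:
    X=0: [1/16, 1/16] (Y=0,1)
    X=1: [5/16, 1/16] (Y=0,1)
0.0111 dits

Conditional mutual information: I(X;Y|Z) = H(X|Z) + H(Y|Z) - H(X,Y|Z)

H(Z) = 0.3010
H(X,Z) = 0.5452 → H(X|Z) = 0.2442
H(Y,Z) = 0.5737 → H(Y|Z) = 0.2726
H(X,Y,Z) = 0.8068 → H(X,Y|Z) = 0.5057

I(X;Y|Z) = 0.2442 + 0.2726 - 0.5057 = 0.0111 dits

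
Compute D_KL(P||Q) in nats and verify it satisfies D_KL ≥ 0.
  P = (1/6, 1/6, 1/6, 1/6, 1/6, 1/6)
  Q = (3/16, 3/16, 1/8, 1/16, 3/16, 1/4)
0.0849 nats

KL divergence satisfies the Gibbs inequality: D_KL(P||Q) ≥ 0 for all distributions P, Q.

D_KL(P||Q) = Σ p(x) log(p(x)/q(x))
Term by term:
  x=0: 1/6 × log_e[(1/6)/(3/16)] = -0.0196
  x=1: 1/6 × log_e[(1/6)/(3/16)] = -0.0196
  x=2: 1/6 × log_e[(1/6)/(1/8)] = 0.0479
  x=3: 1/6 × log_e[(1/6)/(1/16)] = 0.1635
  x=4: 1/6 × log_e[(1/6)/(3/16)] = -0.0196
  x=5: 1/6 × log_e[(1/6)/(1/4)] = -0.0676
D_KL(P||Q) = 0.0849 nats

D_KL(P||Q) = 0.0849 ≥ 0 ✓

This non-negativity is a fundamental property: relative entropy cannot be negative because it measures how different Q is from P.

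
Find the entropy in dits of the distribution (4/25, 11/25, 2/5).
0.4434 dits

Shannon entropy is H(X) = -Σ p(x) log p(x).

For P = (4/25, 11/25, 2/5):
H = -4/25 × log_10(4/25) -11/25 × log_10(11/25) -2/5 × log_10(2/5)
H = 0.4434 dits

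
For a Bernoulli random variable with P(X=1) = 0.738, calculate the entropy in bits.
0.8297 bits

The binary entropy function is:
H(p) = -p log(p) - (1-p) log(1-p)

H(0.738) = -0.738 × log_2(0.738) - 0.262 × log_2(0.262)
H(0.738) = 0.8297 bits

Note: Binary entropy is maximized at p=0.5 (H=1 bit) and minimized at p=0 or p=1 (H=0).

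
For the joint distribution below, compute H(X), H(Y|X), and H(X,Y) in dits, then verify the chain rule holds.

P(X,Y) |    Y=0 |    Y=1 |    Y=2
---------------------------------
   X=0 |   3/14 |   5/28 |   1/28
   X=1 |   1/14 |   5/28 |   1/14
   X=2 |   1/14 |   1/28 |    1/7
H(X,Y) = 0.8803, H(X) = 0.4667, H(Y|X) = 0.4136 (all in dits)

Chain rule: H(X,Y) = H(X) + H(Y|X)

Left side — joint entropy directly:
H(X,Y) = -Σ p(x,y) log p(x,y) = 0.8803 dits

Right side — compute H(Y|X) from the conditional distributions:
P(X) = (3/7, 9/28, 1/4), so H(X) = 0.4667 dits
H(Y|X) = Σ_x P(X=x) · H(Y|X=x):
  P(Y|X=0) = (1/2, 5/12, 1/12), H(Y|X=0) = 0.3989, weight P(X=0) = 3/7
  P(Y|X=1) = (2/9, 5/9, 2/9), H(Y|X=1) = 0.4321, weight P(X=1) = 9/28
  P(Y|X=2) = (2/7, 1/7, 4/7), H(Y|X=2) = 0.4151, weight P(X=2) = 1/4
H(Y|X) = 0.4136 dits

H(X) + H(Y|X) = 0.4667 + 0.4136 = 0.8803 dits

Both sides equal 0.8803 dits. ✓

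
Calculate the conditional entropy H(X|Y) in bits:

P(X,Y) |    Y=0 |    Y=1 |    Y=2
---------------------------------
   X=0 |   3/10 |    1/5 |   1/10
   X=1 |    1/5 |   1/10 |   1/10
0.9610 bits

Using the chain rule: H(X|Y) = H(X,Y) - H(Y)

First, compute H(X,Y) = 2.4464 bits

Marginal P(Y) = (1/2, 3/10, 1/5)
H(Y) = 1.4855 bits

H(X|Y) = H(X,Y) - H(Y) = 2.4464 - 1.4855 = 0.9610 bits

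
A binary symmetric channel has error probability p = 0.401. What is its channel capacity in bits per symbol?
0.0285 bits

For a binary symmetric channel (BSC) with error probability p:
Capacity C = 1 - H(p) bits per symbol

where H(p) = -p log₂(p) - (1-p) log₂(1-p) is the binary entropy function.

H(0.401) = 0.9715 bits
C = 1 - 0.9715 = 0.0285 bits per symbol

This means we can reliably transmit up to 0.0285 bits of information per channel use.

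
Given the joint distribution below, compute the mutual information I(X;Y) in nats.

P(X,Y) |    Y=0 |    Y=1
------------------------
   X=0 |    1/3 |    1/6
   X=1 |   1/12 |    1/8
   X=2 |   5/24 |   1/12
0.0286 nats

Mutual information: I(X;Y) = H(X) + H(Y) - H(X,Y)

Marginals:
P(X) = (1/2, 5/24, 7/24), H(X) = 1.0327 nats
P(Y) = (5/8, 3/8), H(Y) = 0.6616 nats

Joint entropy: H(X,Y) = 1.6657 nats

I(X;Y) = 1.0327 + 0.6616 - 1.6657 = 0.0286 nats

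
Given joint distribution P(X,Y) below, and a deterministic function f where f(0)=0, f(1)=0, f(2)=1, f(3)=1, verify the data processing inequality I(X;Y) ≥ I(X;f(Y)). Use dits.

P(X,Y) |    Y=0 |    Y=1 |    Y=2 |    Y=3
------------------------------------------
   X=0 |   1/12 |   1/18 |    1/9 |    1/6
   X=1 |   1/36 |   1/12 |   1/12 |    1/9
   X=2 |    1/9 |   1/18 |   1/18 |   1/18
I(X;Y) = 0.0235, I(X;f(Y)) = 0.0116, inequality holds: 0.0235 ≥ 0.0116

Data Processing Inequality: For any Markov chain X → Y → Z, we have I(X;Y) ≥ I(X;Z).

Here Z = f(Y) is a deterministic function of Y, forming X → Y → Z.

Original I(X;Y) = 0.0235 dits

After applying f:
P(X,Z) where Z=f(Y):
- P(X,Z=0) = P(X,Y=0) + P(X,Y=1)
- P(X,Z=1) = P(X,Y=2) + P(X,Y=3)

I(X;Z) = I(X;f(Y)) = 0.0116 dits

Verification: 0.0235 ≥ 0.0116 ✓

Information cannot be created by processing; the function f can only lose information about X.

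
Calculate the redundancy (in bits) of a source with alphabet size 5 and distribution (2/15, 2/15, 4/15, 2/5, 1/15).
0.2490 bits

Redundancy measures how far a source is from maximum entropy:
R = H_max - H(X)

Maximum entropy for 5 symbols: H_max = log_2(5) = 2.3219 bits
Actual entropy: H(X) = 2.0729 bits
Redundancy: R = 2.3219 - 2.0729 = 0.2490 bits

This redundancy represents potential for compression: the source could be compressed by 0.2490 bits per symbol.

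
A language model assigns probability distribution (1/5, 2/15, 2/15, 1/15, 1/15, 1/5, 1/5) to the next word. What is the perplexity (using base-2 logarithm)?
6.4498

Perplexity is 2^H (or exp(H) for natural log).

First, H = -Σ p log p = 2.6892 bits
Perplexity = 2^2.6892 = 6.4498

Interpretation: The model's uncertainty is equivalent to choosing uniformly among 6.4 options.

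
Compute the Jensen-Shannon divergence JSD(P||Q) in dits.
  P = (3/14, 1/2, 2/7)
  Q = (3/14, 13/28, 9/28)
0.0004 dits

Jensen-Shannon divergence is:
JSD(P||Q) = 0.5 × D_KL(P||M) + 0.5 × D_KL(Q||M)
where M = 0.5 × (P + Q) is the mixture distribution.

M = 0.5 × (3/14, 1/2, 2/7) + 0.5 × (3/14, 13/28, 9/28) = (3/14, 0.482143, 0.303571)

D_KL(P||M) = 0.0004 dits
D_KL(Q||M) = 0.0004 dits

JSD(P||Q) = 0.5 × 0.0004 + 0.5 × 0.0004 = 0.0004 dits

Unlike KL divergence, JSD is symmetric and bounded: 0 ≤ JSD ≤ log(2).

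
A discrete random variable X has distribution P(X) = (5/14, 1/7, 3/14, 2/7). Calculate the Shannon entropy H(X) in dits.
0.5792 dits

Shannon entropy is H(X) = -Σ p(x) log p(x).

For P = (5/14, 1/7, 3/14, 2/7):
H = -5/14 × log_10(5/14) -1/7 × log_10(1/7) -3/14 × log_10(3/14) -2/7 × log_10(2/7)
H = 0.5792 dits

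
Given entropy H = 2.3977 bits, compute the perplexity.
5.2696

Perplexity is 2^H (or exp(H) for natural log).

H = 2.3977 bits
Perplexity = 2^2.3977 = 5.2696

Interpretation: The model's uncertainty is equivalent to choosing uniformly among 5.3 options.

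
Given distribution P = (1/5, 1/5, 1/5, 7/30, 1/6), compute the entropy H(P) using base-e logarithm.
1.6039 nats

Shannon entropy is H(X) = -Σ p(x) log p(x).

For P = (1/5, 1/5, 1/5, 7/30, 1/6):
H = -1/5 × log_e(1/5) -1/5 × log_e(1/5) -1/5 × log_e(1/5) -7/30 × log_e(7/30) -1/6 × log_e(1/6)
H = 1.6039 nats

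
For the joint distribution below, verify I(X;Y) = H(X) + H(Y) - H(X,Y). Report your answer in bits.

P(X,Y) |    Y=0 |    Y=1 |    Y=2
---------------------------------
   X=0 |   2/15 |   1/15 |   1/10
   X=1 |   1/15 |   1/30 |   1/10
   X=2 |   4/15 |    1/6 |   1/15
I(X;Y) = 0.0794 bits

Mutual information has multiple equivalent forms:
- I(X;Y) = H(X) - H(X|Y)
- I(X;Y) = H(Y) - H(Y|X)
- I(X;Y) = H(X) + H(Y) - H(X,Y)

Computing all quantities:
H(X) = 1.4855, H(Y) = 1.5301, H(X,Y) = 2.9362
H(X|Y) = 1.4061, H(Y|X) = 1.4508

Verification:
H(X) - H(X|Y) = 1.4855 - 1.4061 = 0.0794
H(Y) - H(Y|X) = 1.5301 - 1.4508 = 0.0794
H(X) + H(Y) - H(X,Y) = 1.4855 + 1.5301 - 2.9362 = 0.0794

All forms give I(X;Y) = 0.0794 bits. ✓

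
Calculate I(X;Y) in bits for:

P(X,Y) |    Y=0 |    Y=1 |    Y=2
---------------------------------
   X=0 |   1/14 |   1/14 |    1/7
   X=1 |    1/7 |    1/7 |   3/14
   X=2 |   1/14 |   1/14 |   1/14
0.0101 bits

Mutual information: I(X;Y) = H(X) + H(Y) - H(X,Y)

Marginals:
P(X) = (2/7, 1/2, 3/14), H(X) = 1.4926 bits
P(Y) = (2/7, 2/7, 3/7), H(Y) = 1.5567 bits

Joint entropy: H(X,Y) = 3.0391 bits

I(X;Y) = 1.4926 + 1.5567 - 3.0391 = 0.0101 bits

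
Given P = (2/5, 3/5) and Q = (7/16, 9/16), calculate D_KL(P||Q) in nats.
0.0029 nats

KL divergence: D_KL(P||Q) = Σ p(x) log(p(x)/q(x))

Computing term by term:
  x=0: 2/5 × log_e[(2/5)/(7/16)] = 2/5 × -0.0896 = -0.0358
  x=1: 3/5 × log_e[(3/5)/(9/16)] = 3/5 × 0.0645 = 0.0387

D_KL(P||Q) = 0.0029 nats

Note: KL divergence is always non-negative and equals 0 iff P = Q.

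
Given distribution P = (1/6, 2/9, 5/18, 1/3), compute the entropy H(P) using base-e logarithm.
1.3549 nats

Shannon entropy is H(X) = -Σ p(x) log p(x).

For P = (1/6, 2/9, 5/18, 1/3):
H = -1/6 × log_e(1/6) -2/9 × log_e(2/9) -5/18 × log_e(5/18) -1/3 × log_e(1/3)
H = 1.3549 nats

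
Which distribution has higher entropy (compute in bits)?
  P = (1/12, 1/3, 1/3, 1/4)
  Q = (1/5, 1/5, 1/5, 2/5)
Q

Computing entropies in bits:
H(P) = 1.8554
H(Q) = 1.9219

Distribution Q has higher entropy.

Intuition: The distribution closer to uniform (more spread out) has higher entropy.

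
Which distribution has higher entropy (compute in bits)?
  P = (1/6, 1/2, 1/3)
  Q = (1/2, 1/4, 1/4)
Q

Computing entropies in bits:
H(P) = 1.4591
H(Q) = 1.5000

Distribution Q has higher entropy.

Intuition: The distribution closer to uniform (more spread out) has higher entropy.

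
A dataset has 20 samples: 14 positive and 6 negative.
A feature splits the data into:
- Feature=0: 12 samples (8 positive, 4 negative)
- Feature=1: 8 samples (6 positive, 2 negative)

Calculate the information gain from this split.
0.0058 bits

Information Gain = H(Y) - H(Y|Feature)

Before split:
P(positive) = 14/20 = 0.7000
H(Y) = 0.8813 bits

After split:
Feature=0: H = 0.9183 bits (weight = 12/20)
Feature=1: H = 0.8113 bits (weight = 8/20)
H(Y|Feature) = (12/20)×0.9183 + (8/20)×0.8113 = 0.8755 bits

Information Gain = 0.8813 - 0.8755 = 0.0058 bits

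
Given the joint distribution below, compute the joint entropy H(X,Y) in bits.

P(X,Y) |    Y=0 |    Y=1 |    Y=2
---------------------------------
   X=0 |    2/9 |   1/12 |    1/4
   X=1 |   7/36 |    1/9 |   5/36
2.4881 bits

Joint entropy is H(X,Y) = -Σ_{x,y} p(x,y) log p(x,y).

Summing over all non-zero entries:
H(X,Y) = -[2/9·log_2(2/9) + 1/12·log_2(1/12) + 1/4·log_2(1/4) + 7/36·log_2(7/36) + 1/9·log_2(1/9) + 5/36·log_2(5/36)]
H(X,Y) = 2.4881 bits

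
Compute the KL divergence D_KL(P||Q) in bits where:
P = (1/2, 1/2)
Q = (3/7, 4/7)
0.0149 bits

KL divergence: D_KL(P||Q) = Σ p(x) log(p(x)/q(x))

Computing term by term:
  x=0: 1/2 × log_2[(1/2)/(3/7)] = 1/2 × 0.2224 = 0.1112
  x=1: 1/2 × log_2[(1/2)/(4/7)] = 1/2 × -0.1926 = -0.0963

D_KL(P||Q) = 0.0149 bits

Note: KL divergence is always non-negative and equals 0 iff P = Q.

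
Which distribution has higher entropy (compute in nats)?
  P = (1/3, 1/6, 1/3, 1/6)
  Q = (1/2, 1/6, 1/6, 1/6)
P

Computing entropies in nats:
H(P) = 1.3297
H(Q) = 1.2425

Distribution P has higher entropy.

Intuition: The distribution closer to uniform (more spread out) has higher entropy.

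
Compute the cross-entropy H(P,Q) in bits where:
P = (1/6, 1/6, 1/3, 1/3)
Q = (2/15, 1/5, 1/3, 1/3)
1.9281 bits

Cross-entropy: H(P,Q) = -Σ p(x) log q(x)

Alternatively: H(P,Q) = H(P) + D_KL(P||Q)
H(P) = 1.9183 bits
D_KL(P||Q) = 0.0098 bits

H(P,Q) = 1.9183 + 0.0098 = 1.9281 bits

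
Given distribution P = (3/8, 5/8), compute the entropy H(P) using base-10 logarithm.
0.2873 dits

Shannon entropy is H(X) = -Σ p(x) log p(x).

For P = (3/8, 5/8):
H = -3/8 × log_10(3/8) -5/8 × log_10(5/8)
H = 0.2873 dits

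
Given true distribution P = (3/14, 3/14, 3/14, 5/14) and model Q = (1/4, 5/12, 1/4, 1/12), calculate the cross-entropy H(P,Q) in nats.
1.6692 nats

Cross-entropy: H(P,Q) = -Σ p(x) log q(x)

Alternatively: H(P,Q) = H(P) + D_KL(P||Q)
H(P) = 1.3580 nats
D_KL(P||Q) = 0.3112 nats

H(P,Q) = 1.3580 + 0.3112 = 1.6692 nats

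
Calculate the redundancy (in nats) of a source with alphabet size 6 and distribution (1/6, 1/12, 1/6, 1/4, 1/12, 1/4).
0.0872 nats

Redundancy measures how far a source is from maximum entropy:
R = H_max - H(X)

Maximum entropy for 6 symbols: H_max = log_e(6) = 1.7918 nats
Actual entropy: H(X) = 1.7046 nats
Redundancy: R = 1.7918 - 1.7046 = 0.0872 nats

This redundancy represents potential for compression: the source could be compressed by 0.0872 nats per symbol.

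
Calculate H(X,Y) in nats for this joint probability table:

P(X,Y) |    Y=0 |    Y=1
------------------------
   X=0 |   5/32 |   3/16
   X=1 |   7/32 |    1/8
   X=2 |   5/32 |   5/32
1.7764 nats

Joint entropy is H(X,Y) = -Σ_{x,y} p(x,y) log p(x,y).

Summing over all non-zero entries:
H(X,Y) = -[5/32·log_e(5/32) + 3/16·log_e(3/16) + 7/32·log_e(7/32) + 1/8·log_e(1/8) + 5/32·log_e(5/32) + 5/32·log_e(5/32)]
H(X,Y) = 1.7764 nats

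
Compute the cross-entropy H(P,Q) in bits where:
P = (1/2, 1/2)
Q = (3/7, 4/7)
1.0149 bits

Cross-entropy: H(P,Q) = -Σ p(x) log q(x)

Alternatively: H(P,Q) = H(P) + D_KL(P||Q)
H(P) = 1.0000 bits
D_KL(P||Q) = 0.0149 bits

H(P,Q) = 1.0000 + 0.0149 = 1.0149 bits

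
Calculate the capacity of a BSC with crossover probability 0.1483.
0.3944 bits

For a binary symmetric channel (BSC) with error probability p:
Capacity C = 1 - H(p) bits per symbol

where H(p) = -p log₂(p) - (1-p) log₂(1-p) is the binary entropy function.

H(0.1483) = 0.6056 bits
C = 1 - 0.6056 = 0.3944 bits per symbol

This means we can reliably transmit up to 0.3944 bits of information per channel use.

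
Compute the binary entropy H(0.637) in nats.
0.6551 nats

The binary entropy function is:
H(p) = -p log(p) - (1-p) log(1-p)

H(0.637) = -0.637 × log_e(0.637) - 0.363 × log_e(0.363)
H(0.637) = 0.6551 nats

Note: Binary entropy is maximized at p=0.5 (H=1 bit) and minimized at p=0 or p=1 (H=0).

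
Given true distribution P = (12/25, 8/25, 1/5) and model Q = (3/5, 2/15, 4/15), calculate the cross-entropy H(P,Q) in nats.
1.1543 nats

Cross-entropy: H(P,Q) = -Σ p(x) log q(x)

Alternatively: H(P,Q) = H(P) + D_KL(P||Q)
H(P) = 1.0388 nats
D_KL(P||Q) = 0.1155 nats

H(P,Q) = 1.0388 + 0.1155 = 1.1543 nats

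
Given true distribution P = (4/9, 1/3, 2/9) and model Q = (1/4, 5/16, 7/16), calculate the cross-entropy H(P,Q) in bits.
1.7133 bits

Cross-entropy: H(P,Q) = -Σ p(x) log q(x)

Alternatively: H(P,Q) = H(P) + D_KL(P||Q)
H(P) = 1.5305 bits
D_KL(P||Q) = 0.1828 bits

H(P,Q) = 1.5305 + 0.1828 = 1.7133 bits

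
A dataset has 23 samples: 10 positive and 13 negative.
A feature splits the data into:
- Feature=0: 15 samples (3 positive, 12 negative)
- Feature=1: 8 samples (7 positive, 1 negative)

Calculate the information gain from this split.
0.3278 bits

Information Gain = H(Y) - H(Y|Feature)

Before split:
P(positive) = 10/23 = 0.4348
H(Y) = 0.9877 bits

After split:
Feature=0: H = 0.7219 bits (weight = 15/23)
Feature=1: H = 0.5436 bits (weight = 8/23)
H(Y|Feature) = (15/23)×0.7219 + (8/23)×0.5436 = 0.6599 bits

Information Gain = 0.9877 - 0.6599 = 0.3278 bits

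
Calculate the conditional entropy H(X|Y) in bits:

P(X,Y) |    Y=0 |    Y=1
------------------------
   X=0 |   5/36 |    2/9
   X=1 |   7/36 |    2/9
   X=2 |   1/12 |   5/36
1.5338 bits

Using the chain rule: H(X|Y) = H(X,Y) - H(Y)

First, compute H(X,Y) = 2.5137 bits

Marginal P(Y) = (5/12, 7/12)
H(Y) = 0.9799 bits

H(X|Y) = H(X,Y) - H(Y) = 2.5137 - 0.9799 = 1.5338 bits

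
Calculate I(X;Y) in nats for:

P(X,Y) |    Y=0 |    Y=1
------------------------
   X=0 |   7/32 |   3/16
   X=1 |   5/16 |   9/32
0.0001 nats

Mutual information: I(X;Y) = H(X) + H(Y) - H(X,Y)

Marginals:
P(X) = (13/32, 19/32), H(X) = 0.6755 nats
P(Y) = (17/32, 15/32), H(Y) = 0.6912 nats

Joint entropy: H(X,Y) = 1.3666 nats

I(X;Y) = 0.6755 + 0.6912 - 1.3666 = 0.0001 nats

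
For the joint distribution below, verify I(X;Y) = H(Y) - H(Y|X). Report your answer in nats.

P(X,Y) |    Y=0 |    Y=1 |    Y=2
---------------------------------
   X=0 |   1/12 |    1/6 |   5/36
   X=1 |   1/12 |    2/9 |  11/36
I(X;Y) = 0.0111 nats

Mutual information has multiple equivalent forms:
- I(X;Y) = H(X) - H(X|Y)
- I(X;Y) = H(Y) - H(Y|X)
- I(X;Y) = H(X) + H(Y) - H(X,Y)

Computing all quantities:
H(X) = 0.6682, H(Y) = 1.0263, H(X,Y) = 1.6835
H(X|Y) = 0.6571, H(Y|X) = 1.0152

Verification:
H(X) - H(X|Y) = 0.6682 - 0.6571 = 0.0111
H(Y) - H(Y|X) = 1.0263 - 1.0152 = 0.0111
H(X) + H(Y) - H(X,Y) = 0.6682 + 1.0263 - 1.6835 = 0.0111

All forms give I(X;Y) = 0.0111 nats. ✓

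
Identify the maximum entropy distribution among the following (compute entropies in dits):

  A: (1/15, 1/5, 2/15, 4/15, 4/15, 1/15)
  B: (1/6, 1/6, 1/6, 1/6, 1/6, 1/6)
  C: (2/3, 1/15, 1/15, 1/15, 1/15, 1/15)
B

For a discrete distribution over n outcomes, entropy is maximized by the uniform distribution.

Computing entropies:
H(A) = 0.7194 dits
H(B) = 0.7782 dits
H(C) = 0.5094 dits

The uniform distribution (where all probabilities equal 1/6) achieves the maximum entropy of log_10(6) = 0.7782 dits.

Distribution B has the highest entropy.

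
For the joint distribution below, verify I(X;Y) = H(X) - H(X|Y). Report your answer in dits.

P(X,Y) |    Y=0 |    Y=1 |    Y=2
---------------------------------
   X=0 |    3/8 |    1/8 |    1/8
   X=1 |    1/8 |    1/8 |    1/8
I(X;Y) = 0.0147 dits

Mutual information has multiple equivalent forms:
- I(X;Y) = H(X) - H(X|Y)
- I(X;Y) = H(Y) - H(Y|X)
- I(X;Y) = H(X) + H(Y) - H(X,Y)

Computing all quantities:
H(X) = 0.2873, H(Y) = 0.4515, H(X,Y) = 0.7242
H(X|Y) = 0.2726, H(Y|X) = 0.4369

Verification:
H(X) - H(X|Y) = 0.2873 - 0.2726 = 0.0147
H(Y) - H(Y|X) = 0.4515 - 0.4369 = 0.0147
H(X) + H(Y) - H(X,Y) = 0.2873 + 0.4515 - 0.7242 = 0.0147

All forms give I(X;Y) = 0.0147 dits. ✓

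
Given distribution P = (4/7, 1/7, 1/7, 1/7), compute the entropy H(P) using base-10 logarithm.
0.5011 dits

Shannon entropy is H(X) = -Σ p(x) log p(x).

For P = (4/7, 1/7, 1/7, 1/7):
H = -4/7 × log_10(4/7) -1/7 × log_10(1/7) -1/7 × log_10(1/7) -1/7 × log_10(1/7)
H = 0.5011 dits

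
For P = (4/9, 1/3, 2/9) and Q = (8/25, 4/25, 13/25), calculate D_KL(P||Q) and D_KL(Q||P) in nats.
D_KL(P||Q) = 0.2017, D_KL(Q||P) = 0.2195

KL divergence is not symmetric: D_KL(P||Q) ≠ D_KL(Q||P) in general.

D_KL(P||Q) = 0.2017 nats
D_KL(Q||P) = 0.2195 nats

No, they are not equal!

This asymmetry is why KL divergence is not a true distance metric.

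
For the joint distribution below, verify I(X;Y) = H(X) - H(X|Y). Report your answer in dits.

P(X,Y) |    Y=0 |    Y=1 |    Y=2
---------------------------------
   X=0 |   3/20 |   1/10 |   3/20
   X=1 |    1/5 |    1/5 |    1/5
I(X;Y) = 0.0017 dits

Mutual information has multiple equivalent forms:
- I(X;Y) = H(X) - H(X|Y)
- I(X;Y) = H(Y) - H(Y|X)
- I(X;Y) = H(X) + H(Y) - H(X,Y)

Computing all quantities:
H(X) = 0.2923, H(Y) = 0.4760, H(X,Y) = 0.7666
H(X|Y) = 0.2905, H(Y|X) = 0.4743

Verification:
H(X) - H(X|Y) = 0.2923 - 0.2905 = 0.0017
H(Y) - H(Y|X) = 0.4760 - 0.4743 = 0.0017
H(X) + H(Y) - H(X,Y) = 0.2923 + 0.4760 - 0.7666 = 0.0017

All forms give I(X;Y) = 0.0017 dits. ✓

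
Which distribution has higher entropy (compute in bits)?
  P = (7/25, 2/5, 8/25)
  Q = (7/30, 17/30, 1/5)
P

Computing entropies in bits:
H(P) = 1.5690
H(Q) = 1.4186

Distribution P has higher entropy.

Intuition: The distribution closer to uniform (more spread out) has higher entropy.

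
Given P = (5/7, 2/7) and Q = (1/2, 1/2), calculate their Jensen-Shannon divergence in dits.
0.0106 dits

Jensen-Shannon divergence is:
JSD(P||Q) = 0.5 × D_KL(P||M) + 0.5 × D_KL(Q||M)
where M = 0.5 × (P + Q) is the mixture distribution.

M = 0.5 × (5/7, 2/7) + 0.5 × (1/2, 1/2) = (17/28, 11/28)

D_KL(P||M) = 0.0109 dits
D_KL(Q||M) = 0.0102 dits

JSD(P||Q) = 0.5 × 0.0109 + 0.5 × 0.0102 = 0.0106 dits

Unlike KL divergence, JSD is symmetric and bounded: 0 ≤ JSD ≤ log(2).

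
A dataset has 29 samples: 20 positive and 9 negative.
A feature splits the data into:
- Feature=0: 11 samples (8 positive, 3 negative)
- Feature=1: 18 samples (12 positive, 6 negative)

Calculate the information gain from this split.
0.0029 bits

Information Gain = H(Y) - H(Y|Feature)

Before split:
P(positive) = 20/29 = 0.6897
H(Y) = 0.8936 bits

After split:
Feature=0: H = 0.8454 bits (weight = 11/29)
Feature=1: H = 0.9183 bits (weight = 18/29)
H(Y|Feature) = (11/29)×0.8454 + (18/29)×0.9183 = 0.8906 bits

Information Gain = 0.8936 - 0.8906 = 0.0029 bits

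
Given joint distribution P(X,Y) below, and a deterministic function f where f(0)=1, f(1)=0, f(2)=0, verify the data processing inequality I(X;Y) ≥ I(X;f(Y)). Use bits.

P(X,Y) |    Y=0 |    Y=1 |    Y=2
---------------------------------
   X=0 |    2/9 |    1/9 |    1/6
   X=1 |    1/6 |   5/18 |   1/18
I(X;Y) = 0.1009, I(X;f(Y)) = 0.0094, inequality holds: 0.1009 ≥ 0.0094

Data Processing Inequality: For any Markov chain X → Y → Z, we have I(X;Y) ≥ I(X;Z).

Here Z = f(Y) is a deterministic function of Y, forming X → Y → Z.

Original I(X;Y) = 0.1009 bits

After applying f:
P(X,Z) where Z=f(Y):
- P(X,Z=0) = P(X,Y=1) + P(X,Y=2)
- P(X,Z=1) = P(X,Y=0)

I(X;Z) = I(X;f(Y)) = 0.0094 bits

Verification: 0.1009 ≥ 0.0094 ✓

Information cannot be created by processing; the function f can only lose information about X.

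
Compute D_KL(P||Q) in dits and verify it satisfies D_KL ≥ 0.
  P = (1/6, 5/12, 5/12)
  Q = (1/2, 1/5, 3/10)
0.1127 dits

KL divergence satisfies the Gibbs inequality: D_KL(P||Q) ≥ 0 for all distributions P, Q.

D_KL(P||Q) = Σ p(x) log(p(x)/q(x))
Term by term:
  x=0: 1/6 × log_10[(1/6)/(1/2)] = -0.0795
  x=1: 5/12 × log_10[(5/12)/(1/5)] = 0.1328
  x=2: 5/12 × log_10[(5/12)/(3/10)] = 0.0594
D_KL(P||Q) = 0.1127 dits

D_KL(P||Q) = 0.1127 ≥ 0 ✓

This non-negativity is a fundamental property: relative entropy cannot be negative because it measures how different Q is from P.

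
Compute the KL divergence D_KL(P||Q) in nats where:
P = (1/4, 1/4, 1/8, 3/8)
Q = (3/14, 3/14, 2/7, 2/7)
0.0757 nats

KL divergence: D_KL(P||Q) = Σ p(x) log(p(x)/q(x))

Computing term by term:
  x=0: 1/4 × log_e[(1/4)/(3/14)] = 1/4 × 0.1542 = 0.0385
  x=1: 1/4 × log_e[(1/4)/(3/14)] = 1/4 × 0.1542 = 0.0385
  x=2: 1/8 × log_e[(1/8)/(2/7)] = 1/8 × -0.8267 = -0.1033
  x=3: 3/8 × log_e[(3/8)/(2/7)] = 3/8 × 0.2719 = 0.1020

D_KL(P||Q) = 0.0757 nats

Note: KL divergence is always non-negative and equals 0 iff P = Q.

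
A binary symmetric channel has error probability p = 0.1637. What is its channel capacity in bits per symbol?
0.3569 bits

For a binary symmetric channel (BSC) with error probability p:
Capacity C = 1 - H(p) bits per symbol

where H(p) = -p log₂(p) - (1-p) log₂(1-p) is the binary entropy function.

H(0.1637) = 0.6431 bits
C = 1 - 0.6431 = 0.3569 bits per symbol

This means we can reliably transmit up to 0.3569 bits of information per channel use.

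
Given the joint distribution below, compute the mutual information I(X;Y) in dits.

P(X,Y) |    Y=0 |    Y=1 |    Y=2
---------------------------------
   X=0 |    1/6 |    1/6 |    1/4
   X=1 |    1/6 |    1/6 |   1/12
0.0129 dits

Mutual information: I(X;Y) = H(X) + H(Y) - H(X,Y)

Marginals:
P(X) = (7/12, 5/12), H(X) = 0.2950 dits
P(Y) = (1/3, 1/3, 1/3), H(Y) = 0.4771 dits

Joint entropy: H(X,Y) = 0.7592 dits

I(X;Y) = 0.2950 + 0.4771 - 0.7592 = 0.0129 dits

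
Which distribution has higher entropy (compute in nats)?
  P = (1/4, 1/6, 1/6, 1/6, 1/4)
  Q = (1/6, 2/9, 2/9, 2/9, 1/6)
Q

Computing entropies in nats:
H(P) = 1.5890
H(Q) = 1.6000

Distribution Q has higher entropy.

Intuition: The distribution closer to uniform (more spread out) has higher entropy.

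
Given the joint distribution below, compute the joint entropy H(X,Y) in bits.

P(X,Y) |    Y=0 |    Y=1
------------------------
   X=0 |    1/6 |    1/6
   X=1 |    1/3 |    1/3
1.9183 bits

Joint entropy is H(X,Y) = -Σ_{x,y} p(x,y) log p(x,y).

Summing over all non-zero entries:
H(X,Y) = -[1/6·log_2(1/6) + 1/6·log_2(1/6) + 1/3·log_2(1/3) + 1/3·log_2(1/3)]
H(X,Y) = 1.9183 bits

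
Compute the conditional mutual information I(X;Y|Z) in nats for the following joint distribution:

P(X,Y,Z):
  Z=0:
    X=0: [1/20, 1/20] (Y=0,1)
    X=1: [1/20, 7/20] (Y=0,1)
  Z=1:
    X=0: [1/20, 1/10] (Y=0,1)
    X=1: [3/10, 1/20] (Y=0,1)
0.0966 nats

Conditional mutual information: I(X;Y|Z) = H(X|Z) + H(Y|Z) - H(X,Y|Z)

H(Z) = 0.6931
H(X,Z) = 1.2488 → H(X|Z) = 0.5556
H(Y,Z) = 1.2488 → H(Y|Z) = 0.5556
H(X,Y,Z) = 1.7078 → H(X,Y|Z) = 1.0147

I(X;Y|Z) = 0.5556 + 0.5556 - 1.0147 = 0.0966 nats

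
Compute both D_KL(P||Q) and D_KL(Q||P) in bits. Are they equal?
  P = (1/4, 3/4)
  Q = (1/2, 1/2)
D_KL(P||Q) = 0.1887, D_KL(Q||P) = 0.2075

KL divergence is not symmetric: D_KL(P||Q) ≠ D_KL(Q||P) in general.

D_KL(P||Q) = 0.1887 bits
D_KL(Q||P) = 0.2075 bits

No, they are not equal!

This asymmetry is why KL divergence is not a true distance metric.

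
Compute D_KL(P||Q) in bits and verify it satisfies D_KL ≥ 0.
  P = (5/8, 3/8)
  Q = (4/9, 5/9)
0.0948 bits

KL divergence satisfies the Gibbs inequality: D_KL(P||Q) ≥ 0 for all distributions P, Q.

D_KL(P||Q) = Σ p(x) log(p(x)/q(x))
Term by term:
  x=0: 5/8 × log_2[(5/8)/(4/9)] = 0.3074
  x=1: 3/8 × log_2[(3/8)/(5/9)] = -0.2126
D_KL(P||Q) = 0.0948 bits

D_KL(P||Q) = 0.0948 ≥ 0 ✓

This non-negativity is a fundamental property: relative entropy cannot be negative because it measures how different Q is from P.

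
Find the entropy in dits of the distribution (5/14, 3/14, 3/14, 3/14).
0.5898 dits

Shannon entropy is H(X) = -Σ p(x) log p(x).

For P = (5/14, 3/14, 3/14, 3/14):
H = -5/14 × log_10(5/14) -3/14 × log_10(3/14) -3/14 × log_10(3/14) -3/14 × log_10(3/14)
H = 0.5898 dits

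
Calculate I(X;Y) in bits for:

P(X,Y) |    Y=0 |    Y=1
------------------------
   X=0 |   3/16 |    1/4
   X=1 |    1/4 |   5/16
0.0002 bits

Mutual information: I(X;Y) = H(X) + H(Y) - H(X,Y)

Marginals:
P(X) = (7/16, 9/16), H(X) = 0.9887 bits
P(Y) = (7/16, 9/16), H(Y) = 0.9887 bits

Joint entropy: H(X,Y) = 1.9772 bits

I(X;Y) = 0.9887 + 0.9887 - 1.9772 = 0.0002 bits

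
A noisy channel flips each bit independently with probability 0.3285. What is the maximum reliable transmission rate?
0.0866 bits

For a binary symmetric channel (BSC) with error probability p:
Capacity C = 1 - H(p) bits per symbol

where H(p) = -p log₂(p) - (1-p) log₂(1-p) is the binary entropy function.

H(0.3285) = 0.9134 bits
C = 1 - 0.9134 = 0.0866 bits per symbol

This means we can reliably transmit up to 0.0866 bits of information per channel use.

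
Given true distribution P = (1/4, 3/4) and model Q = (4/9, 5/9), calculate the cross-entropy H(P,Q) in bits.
0.9285 bits

Cross-entropy: H(P,Q) = -Σ p(x) log q(x)

Alternatively: H(P,Q) = H(P) + D_KL(P||Q)
H(P) = 0.8113 bits
D_KL(P||Q) = 0.1172 bits

H(P,Q) = 0.8113 + 0.1172 = 0.9285 bits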